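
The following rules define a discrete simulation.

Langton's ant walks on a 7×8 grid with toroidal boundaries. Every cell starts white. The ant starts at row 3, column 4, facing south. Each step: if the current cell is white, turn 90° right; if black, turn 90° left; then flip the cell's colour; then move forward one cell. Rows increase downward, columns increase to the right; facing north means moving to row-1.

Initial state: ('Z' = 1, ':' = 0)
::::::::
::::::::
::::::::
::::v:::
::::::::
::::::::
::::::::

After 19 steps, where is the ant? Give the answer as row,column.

k=0  ::::::::
::::::::
::::::::
::::v:::
::::::::
::::::::
::::::::
k=1  ::::::::
::::::::
::::::::
:::<Z:::
::::::::
::::::::
::::::::
k=2  ::::::::
::::::::
:::^::::
:::ZZ:::
::::::::
::::::::
::::::::
k=3  ::::::::
::::::::
:::Z>:::
:::ZZ:::
::::::::
::::::::
::::::::
k=4  ::::::::
::::::::
:::ZZ:::
:::Zv:::
::::::::
::::::::
::::::::
k=5  ::::::::
::::::::
:::ZZ:::
:::Z:>::
::::::::
::::::::
::::::::
k=6  ::::::::
::::::::
:::ZZ:::
:::Z:Z::
:::::v::
::::::::
::::::::
k=7  ::::::::
::::::::
:::ZZ:::
:::Z:Z::
::::<Z::
::::::::
::::::::
k=8  ::::::::
::::::::
:::ZZ:::
:::Z^Z::
::::ZZ::
::::::::
::::::::
k=9  ::::::::
::::::::
:::ZZ:::
:::ZZ>::
::::ZZ::
::::::::
::::::::
k=10  ::::::::
::::::::
:::ZZ^::
:::ZZ:::
::::ZZ::
::::::::
::::::::
k=11  ::::::::
::::::::
:::ZZZ>:
:::ZZ:::
::::ZZ::
::::::::
::::::::
k=12  ::::::::
::::::::
:::ZZZZ:
:::ZZ:v:
::::ZZ::
::::::::
::::::::
k=13  ::::::::
::::::::
:::ZZZZ:
:::ZZ<Z:
::::ZZ::
::::::::
::::::::
k=14  ::::::::
::::::::
:::ZZ^Z:
:::ZZZZ:
::::ZZ::
::::::::
::::::::
k=15  ::::::::
::::::::
:::Z<:Z:
:::ZZZZ:
::::ZZ::
::::::::
::::::::
k=16  ::::::::
::::::::
:::Z::Z:
:::ZvZZ:
::::ZZ::
::::::::
::::::::
k=17  ::::::::
::::::::
:::Z::Z:
:::Z:>Z:
::::ZZ::
::::::::
::::::::
k=18  ::::::::
::::::::
:::Z:^Z:
:::Z::Z:
::::ZZ::
::::::::
::::::::
k=19  ::::::::
::::::::
:::Z:Z>:
:::Z::Z:
::::ZZ::
::::::::
::::::::

2,6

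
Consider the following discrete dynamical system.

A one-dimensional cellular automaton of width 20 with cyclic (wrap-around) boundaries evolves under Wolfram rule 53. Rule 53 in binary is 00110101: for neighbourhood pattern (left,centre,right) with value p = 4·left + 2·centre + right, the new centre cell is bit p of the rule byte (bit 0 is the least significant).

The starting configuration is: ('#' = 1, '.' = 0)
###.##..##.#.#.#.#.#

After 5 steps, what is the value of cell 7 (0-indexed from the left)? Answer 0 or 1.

0

0) ###.##..##.#.#.#.#.#
1) ...#..#...#########.
2) ##.##.###..........#
3) ..#..#...#########..
4) #.##.###..........##
5) .#..#...#########...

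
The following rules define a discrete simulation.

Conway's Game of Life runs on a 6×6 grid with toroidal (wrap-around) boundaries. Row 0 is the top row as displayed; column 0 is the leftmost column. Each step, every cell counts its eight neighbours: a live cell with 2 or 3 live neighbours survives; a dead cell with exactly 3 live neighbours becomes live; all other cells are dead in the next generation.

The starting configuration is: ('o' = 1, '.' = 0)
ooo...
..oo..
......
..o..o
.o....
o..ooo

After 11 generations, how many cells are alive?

gen 0: ooo...
..oo..
......
..o..o
.o....
o..ooo
gen 1: o.....
..oo..
..oo..
......
.ooo..
...ooo
gen 2: ..o..o
.ooo..
..oo..
.o....
..oo..
oo.ooo
gen 3: .....o
.o..o.
...o..
.o....
...o.o
oo...o
gen 4: .o..oo
....o.
..o...
..o.o.
.oo.oo
.....o
gen 5: o...oo
...ooo
......
..o.oo
ooo.oo
.ooo..
gen 6: oo....
o..o..
......
..o.o.
......
......
gen 7: oo....
oo....
...o..
......
......
......
gen 8: oo....
ooo...
......
......
......
......
gen 9: o.o...
o.o...
.o....
......
......
......
gen 10: ......
o.o...
.o....
......
......
......
gen 11: ......
.o....
.o....
......
......
......

2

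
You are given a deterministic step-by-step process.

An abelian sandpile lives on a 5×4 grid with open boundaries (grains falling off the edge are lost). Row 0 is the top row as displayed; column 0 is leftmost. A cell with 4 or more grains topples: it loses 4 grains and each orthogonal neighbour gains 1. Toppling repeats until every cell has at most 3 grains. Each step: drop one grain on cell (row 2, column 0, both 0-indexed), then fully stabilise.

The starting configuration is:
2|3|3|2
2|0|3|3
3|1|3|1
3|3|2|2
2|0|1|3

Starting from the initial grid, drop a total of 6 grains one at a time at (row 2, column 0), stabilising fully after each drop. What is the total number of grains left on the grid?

t=0: 2|3|3|2
2|0|3|3
3|1|3|1
3|3|2|2
2|0|1|3
t=1: 2|3|3|2
3|0|3|3
1|3|3|1
1|0|3|2
3|1|1|3
t=2: 2|3|3|2
3|0|3|3
2|3|3|1
1|0|3|2
3|1|1|3
t=3: 2|3|3|2
3|0|3|3
3|3|3|1
1|0|3|2
3|1|1|3
t=4: 0|2|2|0
2|0|3|1
2|2|2|3
2|2|0|3
3|1|2|3
t=5: 0|2|2|0
2|0|3|1
3|2|2|3
2|2|0|3
3|1|2|3
t=6: 0|2|2|0
3|0|3|1
0|3|2|3
3|2|0|3
3|1|2|3

36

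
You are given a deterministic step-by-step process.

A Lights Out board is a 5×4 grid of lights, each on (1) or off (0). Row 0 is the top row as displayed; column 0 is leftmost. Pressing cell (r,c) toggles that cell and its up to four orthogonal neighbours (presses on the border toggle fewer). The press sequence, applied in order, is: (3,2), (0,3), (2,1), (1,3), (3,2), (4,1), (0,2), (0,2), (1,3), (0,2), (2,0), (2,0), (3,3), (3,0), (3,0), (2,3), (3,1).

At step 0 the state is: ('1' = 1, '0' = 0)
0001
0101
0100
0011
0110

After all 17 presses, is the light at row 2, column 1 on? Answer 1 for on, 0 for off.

t=0: 0001
0101
0100
0011
0110
t=1: 0001
0101
0110
0100
0100
t=2: 0010
0100
0110
0100
0100
t=3: 0010
0000
1000
0000
0100
t=4: 0011
0011
1001
0000
0100
t=5: 0011
0011
1011
0111
0110
t=6: 0011
0011
1011
0011
1000
t=7: 0100
0001
1011
0011
1000
t=8: 0011
0011
1011
0011
1000
t=9: 0010
0000
1010
0011
1000
t=10: 0101
0010
1010
0011
1000
t=11: 0101
1010
0110
1011
1000
t=12: 0101
0010
1010
0011
1000
t=13: 0101
0010
1011
0000
1001
t=14: 0101
0010
0011
1100
0001
t=15: 0101
0010
1011
0000
1001
t=16: 0101
0011
1000
0001
1001
t=17: 0101
0011
1100
1111
1101

1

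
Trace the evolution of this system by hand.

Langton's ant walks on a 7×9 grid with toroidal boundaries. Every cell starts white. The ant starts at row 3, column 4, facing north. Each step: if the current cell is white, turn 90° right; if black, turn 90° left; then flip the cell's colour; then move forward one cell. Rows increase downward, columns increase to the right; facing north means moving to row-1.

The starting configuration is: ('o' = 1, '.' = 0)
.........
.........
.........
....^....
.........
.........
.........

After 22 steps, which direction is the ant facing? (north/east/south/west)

k=0  .........
.........
.........
....^....
.........
.........
.........
k=1  .........
.........
.........
....o>...
.........
.........
.........
k=2  .........
.........
.........
....oo...
.....v...
.........
.........
k=3  .........
.........
.........
....oo...
....<o...
.........
.........
k=4  .........
.........
.........
....^o...
....oo...
.........
.........
k=5  .........
.........
.........
...<.o...
....oo...
.........
.........
k=6  .........
.........
...^.....
...o.o...
....oo...
.........
.........
k=7  .........
.........
...o>....
...o.o...
....oo...
.........
.........
k=8  .........
.........
...oo....
...ovo...
....oo...
.........
.........
k=9  .........
.........
...oo....
...<oo...
....oo...
.........
.........
k=10  .........
.........
...oo....
....oo...
...voo...
.........
.........
k=11  .........
.........
...oo....
....oo...
..<ooo...
.........
.........
k=12  .........
.........
...oo....
..^.oo...
..oooo...
.........
.........
k=13  .........
.........
...oo....
..o>oo...
..oooo...
.........
.........
k=14  .........
.........
...oo....
..oooo...
..ovoo...
.........
.........
k=15  .........
.........
...oo....
..oooo...
..o.>o...
.........
.........
k=16  .........
.........
...oo....
..oo^o...
..o..o...
.........
.........
k=17  .........
.........
...oo....
..o<.o...
..o..o...
.........
.........
k=18  .........
.........
...oo....
..o..o...
..ov.o...
.........
.........
k=19  .........
.........
...oo....
..o..o...
..<o.o...
.........
.........
k=20  .........
.........
...oo....
..o..o...
...o.o...
..v......
.........
k=21  .........
.........
...oo....
..o..o...
...o.o...
.<o......
.........
k=22  .........
.........
...oo....
..o..o...
.^.o.o...
.oo......
.........

north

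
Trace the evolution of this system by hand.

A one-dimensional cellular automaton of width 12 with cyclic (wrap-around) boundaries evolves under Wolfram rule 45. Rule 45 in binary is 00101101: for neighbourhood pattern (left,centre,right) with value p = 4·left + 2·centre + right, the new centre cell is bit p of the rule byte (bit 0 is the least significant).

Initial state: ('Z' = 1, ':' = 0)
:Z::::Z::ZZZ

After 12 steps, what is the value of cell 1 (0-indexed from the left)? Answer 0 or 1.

1

0) :Z::::Z::ZZZ
1) ZZ:ZZ:Z::Z::
2) Z:ZZ:ZZ::Z::
3) ZZZ:ZZ:::Z::
4) Z::ZZ::Z:Z::
5) Z::Z:::ZZZ::
6) Z::Z:Z:Z::::
7) Z::ZZZZZ:ZZ:
8) Z::Z::::ZZ:Z
9) :::Z:ZZ:Z:ZZ
10) :Z:ZZZ:ZZZZ:
11) :ZZZ::ZZ::::
12) :Z::::Z::ZZZ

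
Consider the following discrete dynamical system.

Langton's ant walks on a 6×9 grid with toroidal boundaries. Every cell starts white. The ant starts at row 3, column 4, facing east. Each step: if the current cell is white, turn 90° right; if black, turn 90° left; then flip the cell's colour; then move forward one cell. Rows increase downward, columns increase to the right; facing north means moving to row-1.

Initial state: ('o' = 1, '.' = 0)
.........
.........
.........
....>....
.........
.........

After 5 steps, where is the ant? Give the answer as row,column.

step 0: .........
.........
.........
....>....
.........
.........
step 1: .........
.........
.........
....o....
....v....
.........
step 2: .........
.........
.........
....o....
...<o....
.........
step 3: .........
.........
.........
...^o....
...oo....
.........
step 4: .........
.........
.........
...o>....
...oo....
.........
step 5: .........
.........
....^....
...o.....
...oo....
.........

2,4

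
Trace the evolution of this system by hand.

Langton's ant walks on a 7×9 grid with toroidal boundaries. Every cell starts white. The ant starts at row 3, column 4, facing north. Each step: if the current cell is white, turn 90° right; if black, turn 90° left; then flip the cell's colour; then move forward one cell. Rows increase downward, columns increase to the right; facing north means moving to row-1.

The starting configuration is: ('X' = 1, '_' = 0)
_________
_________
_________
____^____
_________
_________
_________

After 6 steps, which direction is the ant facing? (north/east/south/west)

north

step 0: _________
_________
_________
____^____
_________
_________
_________
step 1: _________
_________
_________
____X>___
_________
_________
_________
step 2: _________
_________
_________
____XX___
_____v___
_________
_________
step 3: _________
_________
_________
____XX___
____<X___
_________
_________
step 4: _________
_________
_________
____^X___
____XX___
_________
_________
step 5: _________
_________
_________
___<_X___
____XX___
_________
_________
step 6: _________
_________
___^_____
___X_X___
____XX___
_________
_________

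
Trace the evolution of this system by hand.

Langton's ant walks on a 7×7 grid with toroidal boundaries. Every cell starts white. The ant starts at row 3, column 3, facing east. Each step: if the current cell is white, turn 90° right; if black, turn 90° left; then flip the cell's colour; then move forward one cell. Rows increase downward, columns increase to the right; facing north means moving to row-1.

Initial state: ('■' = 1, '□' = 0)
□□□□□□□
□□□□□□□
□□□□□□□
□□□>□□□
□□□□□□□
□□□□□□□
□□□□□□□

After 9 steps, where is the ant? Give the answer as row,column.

gen 0: □□□□□□□
□□□□□□□
□□□□□□□
□□□>□□□
□□□□□□□
□□□□□□□
□□□□□□□
gen 1: □□□□□□□
□□□□□□□
□□□□□□□
□□□■□□□
□□□v□□□
□□□□□□□
□□□□□□□
gen 2: □□□□□□□
□□□□□□□
□□□□□□□
□□□■□□□
□□<■□□□
□□□□□□□
□□□□□□□
gen 3: □□□□□□□
□□□□□□□
□□□□□□□
□□^■□□□
□□■■□□□
□□□□□□□
□□□□□□□
gen 4: □□□□□□□
□□□□□□□
□□□□□□□
□□■>□□□
□□■■□□□
□□□□□□□
□□□□□□□
gen 5: □□□□□□□
□□□□□□□
□□□^□□□
□□■□□□□
□□■■□□□
□□□□□□□
□□□□□□□
gen 6: □□□□□□□
□□□□□□□
□□□■>□□
□□■□□□□
□□■■□□□
□□□□□□□
□□□□□□□
gen 7: □□□□□□□
□□□□□□□
□□□■■□□
□□■□v□□
□□■■□□□
□□□□□□□
□□□□□□□
gen 8: □□□□□□□
□□□□□□□
□□□■■□□
□□■<■□□
□□■■□□□
□□□□□□□
□□□□□□□
gen 9: □□□□□□□
□□□□□□□
□□□^■□□
□□■■■□□
□□■■□□□
□□□□□□□
□□□□□□□

2,3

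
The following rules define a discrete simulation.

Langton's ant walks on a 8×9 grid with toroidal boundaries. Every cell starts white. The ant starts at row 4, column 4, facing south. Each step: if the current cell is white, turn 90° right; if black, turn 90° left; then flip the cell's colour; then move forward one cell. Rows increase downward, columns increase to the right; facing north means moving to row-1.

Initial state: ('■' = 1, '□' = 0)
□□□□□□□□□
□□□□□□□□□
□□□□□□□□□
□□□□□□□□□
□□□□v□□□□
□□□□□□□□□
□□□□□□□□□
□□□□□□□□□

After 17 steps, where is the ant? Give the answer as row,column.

4,5

step 0: □□□□□□□□□
□□□□□□□□□
□□□□□□□□□
□□□□□□□□□
□□□□v□□□□
□□□□□□□□□
□□□□□□□□□
□□□□□□□□□
step 1: □□□□□□□□□
□□□□□□□□□
□□□□□□□□□
□□□□□□□□□
□□□<■□□□□
□□□□□□□□□
□□□□□□□□□
□□□□□□□□□
step 2: □□□□□□□□□
□□□□□□□□□
□□□□□□□□□
□□□^□□□□□
□□□■■□□□□
□□□□□□□□□
□□□□□□□□□
□□□□□□□□□
step 3: □□□□□□□□□
□□□□□□□□□
□□□□□□□□□
□□□■>□□□□
□□□■■□□□□
□□□□□□□□□
□□□□□□□□□
□□□□□□□□□
step 4: □□□□□□□□□
□□□□□□□□□
□□□□□□□□□
□□□■■□□□□
□□□■v□□□□
□□□□□□□□□
□□□□□□□□□
□□□□□□□□□
step 5: □□□□□□□□□
□□□□□□□□□
□□□□□□□□□
□□□■■□□□□
□□□■□>□□□
□□□□□□□□□
□□□□□□□□□
□□□□□□□□□
step 6: □□□□□□□□□
□□□□□□□□□
□□□□□□□□□
□□□■■□□□□
□□□■□■□□□
□□□□□v□□□
□□□□□□□□□
□□□□□□□□□
step 7: □□□□□□□□□
□□□□□□□□□
□□□□□□□□□
□□□■■□□□□
□□□■□■□□□
□□□□<■□□□
□□□□□□□□□
□□□□□□□□□
step 8: □□□□□□□□□
□□□□□□□□□
□□□□□□□□□
□□□■■□□□□
□□□■^■□□□
□□□□■■□□□
□□□□□□□□□
□□□□□□□□□
step 9: □□□□□□□□□
□□□□□□□□□
□□□□□□□□□
□□□■■□□□□
□□□■■>□□□
□□□□■■□□□
□□□□□□□□□
□□□□□□□□□
step 10: □□□□□□□□□
□□□□□□□□□
□□□□□□□□□
□□□■■^□□□
□□□■■□□□□
□□□□■■□□□
□□□□□□□□□
□□□□□□□□□
step 11: □□□□□□□□□
□□□□□□□□□
□□□□□□□□□
□□□■■■>□□
□□□■■□□□□
□□□□■■□□□
□□□□□□□□□
□□□□□□□□□
step 12: □□□□□□□□□
□□□□□□□□□
□□□□□□□□□
□□□■■■■□□
□□□■■□v□□
□□□□■■□□□
□□□□□□□□□
□□□□□□□□□
step 13: □□□□□□□□□
□□□□□□□□□
□□□□□□□□□
□□□■■■■□□
□□□■■<■□□
□□□□■■□□□
□□□□□□□□□
□□□□□□□□□
step 14: □□□□□□□□□
□□□□□□□□□
□□□□□□□□□
□□□■■^■□□
□□□■■■■□□
□□□□■■□□□
□□□□□□□□□
□□□□□□□□□
step 15: □□□□□□□□□
□□□□□□□□□
□□□□□□□□□
□□□■<□■□□
□□□■■■■□□
□□□□■■□□□
□□□□□□□□□
□□□□□□□□□
step 16: □□□□□□□□□
□□□□□□□□□
□□□□□□□□□
□□□■□□■□□
□□□■v■■□□
□□□□■■□□□
□□□□□□□□□
□□□□□□□□□
step 17: □□□□□□□□□
□□□□□□□□□
□□□□□□□□□
□□□■□□■□□
□□□■□>■□□
□□□□■■□□□
□□□□□□□□□
□□□□□□□□□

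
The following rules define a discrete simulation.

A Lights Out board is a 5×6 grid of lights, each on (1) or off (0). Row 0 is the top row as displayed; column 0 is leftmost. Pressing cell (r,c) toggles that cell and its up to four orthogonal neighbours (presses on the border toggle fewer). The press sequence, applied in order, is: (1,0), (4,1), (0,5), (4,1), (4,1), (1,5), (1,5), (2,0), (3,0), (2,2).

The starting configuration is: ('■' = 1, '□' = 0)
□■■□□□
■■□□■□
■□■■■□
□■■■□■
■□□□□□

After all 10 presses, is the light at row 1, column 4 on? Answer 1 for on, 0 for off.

k=0  □■■□□□
■■□□■□
■□■■■□
□■■■□■
■□□□□□
k=1  ■■■□□□
□□□□■□
□□■■■□
□■■■□■
■□□□□□
k=2  ■■■□□□
□□□□■□
□□■■■□
□□■■□■
□■■□□□
k=3  ■■■□■■
□□□□■■
□□■■■□
□□■■□■
□■■□□□
k=4  ■■■□■■
□□□□■■
□□■■■□
□■■■□■
■□□□□□
k=5  ■■■□■■
□□□□■■
□□■■■□
□□■■□■
□■■□□□
k=6  ■■■□■□
□□□□□□
□□■■■■
□□■■□■
□■■□□□
k=7  ■■■□■■
□□□□■■
□□■■■□
□□■■□■
□■■□□□
k=8  ■■■□■■
■□□□■■
■■■■■□
■□■■□■
□■■□□□
k=9  ■■■□■■
■□□□■■
□■■■■□
□■■■□■
■■■□□□
k=10  ■■■□■■
■□■□■■
□□□□■□
□■□■□■
■■■□□□

1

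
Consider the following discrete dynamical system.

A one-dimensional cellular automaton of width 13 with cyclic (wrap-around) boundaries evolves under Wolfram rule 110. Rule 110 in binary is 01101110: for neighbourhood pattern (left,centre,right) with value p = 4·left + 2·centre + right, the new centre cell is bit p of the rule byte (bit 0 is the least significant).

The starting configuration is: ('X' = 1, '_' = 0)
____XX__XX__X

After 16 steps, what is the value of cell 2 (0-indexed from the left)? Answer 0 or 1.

1

k=0  ____XX__XX__X
k=1  ___XXX_XXX_XX
k=2  __XX_XXX_XXXX
k=3  _XXXXX_XXX__X
k=4  XX___XXX_X_XX
k=5  _X__XX_XXXXX_
k=6  XX_XXXXX___X_
k=7  XXXX___X__XXX
k=8  ___X__XX_XX__
k=9  __XX_XXXXXX__
k=10  _XXXXX____X__
k=11  XX___X___XX__
k=12  XX__XX__XXX_X
k=13  _X_XXX_XX_XXX
k=14  XXXX_XXXXXX_X
k=15  ___XXX____XXX
k=16  __XX_X___XX_X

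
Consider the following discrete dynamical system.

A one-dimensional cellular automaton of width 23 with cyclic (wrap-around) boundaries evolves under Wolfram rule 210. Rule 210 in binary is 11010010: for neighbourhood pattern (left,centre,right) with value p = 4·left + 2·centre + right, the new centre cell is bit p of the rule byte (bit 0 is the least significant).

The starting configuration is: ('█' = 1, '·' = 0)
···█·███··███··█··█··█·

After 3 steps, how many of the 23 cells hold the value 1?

t=0: ···█·███··███··█··█··█·
t=1: ··█···████·████·██·██·█
t=2: ██·█·█·███··███··█··█··
t=3: ·█······████·████·██·██

13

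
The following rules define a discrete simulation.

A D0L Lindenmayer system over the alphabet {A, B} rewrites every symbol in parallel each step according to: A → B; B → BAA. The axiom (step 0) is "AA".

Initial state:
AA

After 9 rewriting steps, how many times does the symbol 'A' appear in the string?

gen 0: AA
gen 1: BB
gen 2: BAABAA
gen 3: BAABBBAABB
gen 4: BAABBBAABAABAABBBAABAA
gen 5: BAABBBAABAABAABBBAABBBAABBBAABAABAABBBAABB
gen 6: BAABBBAABAABAABBBAABBBAABBBAABAABAABBBAABAABAABBBAABAABAABBBAABBBAABBBAABAABAABBBAABAA
gen 7: BAABBBAABAABAABBBAABBBAABBBAABAABAABBBAABAABAABBBAABAABAAB…AABAABAABBBAABAABAABBBAABAABAABBBAABBBAABBBAABAABAABBBAABB  (len 170)
gen 8: BAABBBAABAABAABBBAABBBAABBBAABAABAABBBAABAABAABBBAABAABAAB…ABAABAABBBAABAABAABBBAABAABAABBBAABBBAABBBAABAABAABBBAABAA  (len 342)
gen 9: BAABBBAABAABAABBBAABBBAABBBAABAABAABBBAABAABAABBBAABAABAAB…AABAABAABBBAABAABAABBBAABAABAABBBAABBBAABBBAABAABAABBBAABB  (len 682)

340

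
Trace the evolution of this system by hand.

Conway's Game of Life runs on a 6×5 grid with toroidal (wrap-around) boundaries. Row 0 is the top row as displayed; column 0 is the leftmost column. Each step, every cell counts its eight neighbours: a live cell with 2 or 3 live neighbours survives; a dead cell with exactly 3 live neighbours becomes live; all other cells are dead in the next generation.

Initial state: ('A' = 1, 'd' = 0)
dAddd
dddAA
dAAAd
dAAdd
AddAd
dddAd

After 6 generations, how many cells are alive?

2

0) dAddd
dddAA
dAAAd
dAAdd
AddAd
dddAd
1) ddAAA
AAdAA
AAddA
AdddA
dAdAA
ddAdA
2) ddddd
ddddd
ddAdd
ddAdd
dAAdd
dAddd
3) ddddd
ddddd
ddddd
ddAAd
dAAdd
dAAdd
4) ddddd
ddddd
ddddd
dAAAd
ddddd
dAAdd
5) ddddd
ddddd
ddAdd
ddAdd
dddAd
ddddd
6) ddddd
ddddd
ddddd
ddAAd
ddddd
ddddd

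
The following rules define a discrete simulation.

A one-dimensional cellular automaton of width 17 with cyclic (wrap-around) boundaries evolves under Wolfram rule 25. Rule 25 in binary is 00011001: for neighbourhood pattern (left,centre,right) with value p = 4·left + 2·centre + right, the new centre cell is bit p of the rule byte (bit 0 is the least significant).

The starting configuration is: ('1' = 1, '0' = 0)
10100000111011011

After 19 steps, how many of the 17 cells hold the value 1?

7

t=0: 10100000111011011
t=1: 00011110100010010
t=2: 11010000011001001
t=3: 00001111010100101
t=4: 11101000000010000
t=5: 10000111111001110
t=6: 01110100000101000
t=7: 01000011110000111
t=8: 00111010001110100
t=9: 10100001101000011
t=10: 00011101000111010
t=11: 11010000110100001
t=12: 00001110100011101
t=13: 11101000011010000
t=14: 10000111010001110
t=15: 01110100001101000
t=16: 01000011101000111
t=17: 00111010000110100
t=18: 10100001110100011
t=19: 00011101000011010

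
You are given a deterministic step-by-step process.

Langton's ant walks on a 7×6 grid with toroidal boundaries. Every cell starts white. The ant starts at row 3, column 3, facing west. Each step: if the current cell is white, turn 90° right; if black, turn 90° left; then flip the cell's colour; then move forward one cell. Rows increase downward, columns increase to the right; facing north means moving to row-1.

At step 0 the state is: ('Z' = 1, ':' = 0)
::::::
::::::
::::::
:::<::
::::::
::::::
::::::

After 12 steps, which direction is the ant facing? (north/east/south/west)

gen 0: ::::::
::::::
::::::
:::<::
::::::
::::::
::::::
gen 1: ::::::
::::::
:::^::
:::Z::
::::::
::::::
::::::
gen 2: ::::::
::::::
:::Z>:
:::Z::
::::::
::::::
::::::
gen 3: ::::::
::::::
:::ZZ:
:::Zv:
::::::
::::::
::::::
gen 4: ::::::
::::::
:::ZZ:
:::<Z:
::::::
::::::
::::::
gen 5: ::::::
::::::
:::ZZ:
::::Z:
:::v::
::::::
::::::
gen 6: ::::::
::::::
:::ZZ:
::::Z:
::<Z::
::::::
::::::
gen 7: ::::::
::::::
:::ZZ:
::^:Z:
::ZZ::
::::::
::::::
gen 8: ::::::
::::::
:::ZZ:
::Z>Z:
::ZZ::
::::::
::::::
gen 9: ::::::
::::::
:::ZZ:
::ZZZ:
::Zv::
::::::
::::::
gen 10: ::::::
::::::
:::ZZ:
::ZZZ:
::Z:>:
::::::
::::::
gen 11: ::::::
::::::
:::ZZ:
::ZZZ:
::Z:Z:
::::v:
::::::
gen 12: ::::::
::::::
:::ZZ:
::ZZZ:
::Z:Z:
:::<Z:
::::::

west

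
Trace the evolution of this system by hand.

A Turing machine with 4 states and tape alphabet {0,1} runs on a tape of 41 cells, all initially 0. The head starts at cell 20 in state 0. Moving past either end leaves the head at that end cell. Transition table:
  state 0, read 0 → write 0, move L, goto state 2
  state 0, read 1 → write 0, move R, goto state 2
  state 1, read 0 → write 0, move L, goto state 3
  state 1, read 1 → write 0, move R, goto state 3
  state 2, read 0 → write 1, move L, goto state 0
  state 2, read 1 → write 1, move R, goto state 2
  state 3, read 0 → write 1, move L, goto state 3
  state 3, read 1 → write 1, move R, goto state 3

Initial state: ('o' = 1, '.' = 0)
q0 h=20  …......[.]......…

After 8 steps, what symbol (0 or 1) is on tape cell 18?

k=0  q0 h=20  …......[.]......…
k=1  q2 h=19  …......[.]......…
k=2  q0 h=18  …......[.]o.....…
k=3  q2 h=17  …......[.].o....…
k=4  q0 h=16  …......[.]o.o...…
k=5  q2 h=15  …......[.].o.o..…
k=6  q0 h=14  …......[.]o.o.o.…
k=7  q2 h=13  …......[.].o.o.o…
k=8  q0 h=12  …......[.]o.o.o.…

0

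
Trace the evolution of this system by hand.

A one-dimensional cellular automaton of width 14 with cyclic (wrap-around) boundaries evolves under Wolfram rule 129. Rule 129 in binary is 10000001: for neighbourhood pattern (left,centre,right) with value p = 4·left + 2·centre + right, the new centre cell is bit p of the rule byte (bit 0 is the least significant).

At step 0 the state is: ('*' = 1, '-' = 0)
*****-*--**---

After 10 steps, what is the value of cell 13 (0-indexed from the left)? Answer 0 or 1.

k=0  *****-*--**---
k=1  -***--------*-
k=2  --*--******---
k=3  *-----****--**
k=4  --***--**----*
k=5  ---*------**--
k=6  **---****----*
k=7  *--*--**--**--
k=8  --------------
k=9  **************
k=10  **************

1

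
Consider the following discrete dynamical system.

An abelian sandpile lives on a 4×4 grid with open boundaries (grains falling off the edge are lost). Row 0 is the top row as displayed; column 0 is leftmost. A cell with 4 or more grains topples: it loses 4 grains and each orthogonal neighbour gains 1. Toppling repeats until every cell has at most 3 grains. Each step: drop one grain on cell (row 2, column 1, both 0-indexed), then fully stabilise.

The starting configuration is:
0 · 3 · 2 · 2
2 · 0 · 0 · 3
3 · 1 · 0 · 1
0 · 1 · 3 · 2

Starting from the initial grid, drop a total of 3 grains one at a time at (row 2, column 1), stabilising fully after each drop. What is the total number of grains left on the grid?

t=0: 0 · 3 · 2 · 2
2 · 0 · 0 · 3
3 · 1 · 0 · 1
0 · 1 · 3 · 2
t=1: 0 · 3 · 2 · 2
2 · 0 · 0 · 3
3 · 2 · 0 · 1
0 · 1 · 3 · 2
t=2: 0 · 3 · 2 · 2
2 · 0 · 0 · 3
3 · 3 · 0 · 1
0 · 1 · 3 · 2
t=3: 0 · 3 · 2 · 2
3 · 1 · 0 · 3
0 · 1 · 1 · 1
1 · 2 · 3 · 2

25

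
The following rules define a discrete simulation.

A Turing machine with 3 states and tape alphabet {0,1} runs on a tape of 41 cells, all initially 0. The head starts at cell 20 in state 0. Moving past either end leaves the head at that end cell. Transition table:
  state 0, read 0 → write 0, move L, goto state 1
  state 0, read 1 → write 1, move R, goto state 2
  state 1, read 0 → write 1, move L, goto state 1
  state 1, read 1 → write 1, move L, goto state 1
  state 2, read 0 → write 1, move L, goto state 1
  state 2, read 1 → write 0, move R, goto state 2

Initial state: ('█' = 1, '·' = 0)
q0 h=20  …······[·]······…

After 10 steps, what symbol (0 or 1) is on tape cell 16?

1

gen 0: q0 h=20  …······[·]······…
gen 1: q1 h=19  …······[·]······…
gen 2: q1 h=18  …······[·]█·····…
gen 3: q1 h=17  …······[·]██····…
gen 4: q1 h=16  …······[·]███···…
gen 5: q1 h=15  …······[·]████··…
gen 6: q1 h=14  …······[·]█████·…
gen 7: q1 h=13  …······[·]██████…
gen 8: q1 h=12  …······[·]██████…
gen 9: q1 h=11  …······[·]██████…
gen 10: q1 h=10  …······[·]██████…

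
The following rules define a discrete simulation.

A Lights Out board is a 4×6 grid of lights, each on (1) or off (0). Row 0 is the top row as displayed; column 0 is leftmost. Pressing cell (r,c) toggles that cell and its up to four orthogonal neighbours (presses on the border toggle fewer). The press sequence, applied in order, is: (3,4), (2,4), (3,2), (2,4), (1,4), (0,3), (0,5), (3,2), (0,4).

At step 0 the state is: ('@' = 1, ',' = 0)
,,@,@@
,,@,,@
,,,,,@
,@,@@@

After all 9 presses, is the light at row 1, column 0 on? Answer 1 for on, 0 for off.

0) ,,@,@@
,,@,,@
,,,,,@
,@,@@@
1) ,,@,@@
,,@,,@
,,,,@@
,@,,,,
2) ,,@,@@
,,@,@@
,,,@,,
,@,,@,
3) ,,@,@@
,,@,@@
,,@@,,
,,@@@,
4) ,,@,@@
,,@,,@
,,@,@@
,,@@,,
5) ,,@,,@
,,@@@,
,,@,,@
,,@@,,
6) ,,,@@@
,,@,@,
,,@,,@
,,@@,,
7) ,,,@,,
,,@,@@
,,@,,@
,,@@,,
8) ,,,@,,
,,@,@@
,,,,,@
,@,,,,
9) ,,,,@@
,,@,,@
,,,,,@
,@,,,,

0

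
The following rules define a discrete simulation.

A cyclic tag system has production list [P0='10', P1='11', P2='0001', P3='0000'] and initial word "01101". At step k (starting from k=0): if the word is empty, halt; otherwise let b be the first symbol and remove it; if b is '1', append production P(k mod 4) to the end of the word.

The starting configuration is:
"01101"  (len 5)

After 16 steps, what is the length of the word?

17

0) "01101"  (len 5)
1) "1101"  (len 4)
2) "10111"  (len 5)
3) "01110001"  (len 8)
4) "1110001"  (len 7)
5) "11000110"  (len 8)
6) "100011011"  (len 9)
7) "000110110001"  (len 12)
8) "00110110001"  (len 11)
9) "0110110001"  (len 10)
10) "110110001"  (len 9)
11) "101100010001"  (len 12)
12) "011000100010000"  (len 15)
13) "11000100010000"  (len 14)
14) "100010001000011"  (len 15)
15) "000100010000110001"  (len 18)
16) "00100010000110001"  (len 17)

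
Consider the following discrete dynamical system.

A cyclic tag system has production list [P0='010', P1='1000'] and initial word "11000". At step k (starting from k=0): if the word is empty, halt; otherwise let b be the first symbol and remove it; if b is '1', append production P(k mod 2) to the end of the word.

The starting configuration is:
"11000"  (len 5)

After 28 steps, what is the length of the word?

7

t=0: "11000"  (len 5)
t=1: "1000010"  (len 7)
t=2: "0000101000"  (len 10)
t=3: "000101000"  (len 9)
t=4: "00101000"  (len 8)
t=5: "0101000"  (len 7)
t=6: "101000"  (len 6)
t=7: "01000010"  (len 8)
t=8: "1000010"  (len 7)
t=9: "000010010"  (len 9)
t=10: "00010010"  (len 8)
t=11: "0010010"  (len 7)
t=12: "010010"  (len 6)
t=13: "10010"  (len 5)
t=14: "00101000"  (len 8)
t=15: "0101000"  (len 7)
t=16: "101000"  (len 6)
t=17: "01000010"  (len 8)
t=18: "1000010"  (len 7)
t=19: "000010010"  (len 9)
t=20: "00010010"  (len 8)
t=21: "0010010"  (len 7)
t=22: "010010"  (len 6)
t=23: "10010"  (len 5)
t=24: "00101000"  (len 8)
t=25: "0101000"  (len 7)
t=26: "101000"  (len 6)
t=27: "01000010"  (len 8)
t=28: "1000010"  (len 7)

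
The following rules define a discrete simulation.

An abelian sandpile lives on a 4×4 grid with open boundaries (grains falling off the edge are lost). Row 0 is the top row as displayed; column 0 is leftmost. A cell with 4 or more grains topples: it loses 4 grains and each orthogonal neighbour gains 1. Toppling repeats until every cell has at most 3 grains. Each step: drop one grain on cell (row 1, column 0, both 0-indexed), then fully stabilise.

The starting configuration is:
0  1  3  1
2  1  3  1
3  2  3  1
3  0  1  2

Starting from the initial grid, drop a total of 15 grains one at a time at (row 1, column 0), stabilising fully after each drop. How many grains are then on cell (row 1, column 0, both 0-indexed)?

k=0  0  1  3  1
2  1  3  1
3  2  3  1
3  0  1  2
k=1  0  1  3  1
3  1  3  1
3  2  3  1
3  0  1  2
k=2  1  1  3  1
1  2  3  1
1  3  3  1
0  1  1  2
k=3  1  1  3  1
2  2  3  1
1  3  3  1
0  1  1  2
k=4  1  1  3  1
3  2  3  1
1  3  3  1
0  1  1  2
k=5  2  1  3  1
0  3  3  1
2  3  3  1
0  1  1  2
k=6  2  1  3  1
1  3  3  1
2  3  3  1
0  1  1  2
k=7  2  1  3  1
2  3  3  1
2  3  3  1
0  1  1  2
k=8  2  1  3  1
3  3  3  1
2  3  3  1
0  1  1  2
k=9  3  3  0  2
2  2  2  2
0  2  1  2
1  2  2  2
k=10  3  3  0  2
3  2  2  2
0  2  1  2
1  2  2  2
k=11  1  1  1  2
2  0  3  2
1  3  1  2
1  2  2  2
k=12  1  1  1  2
3  0  3  2
1  3  1  2
1  2  2  2
k=13  2  1  1  2
0  1  3  2
2  3  1  2
1  2  2  2
k=14  2  1  1  2
1  1  3  2
2  3  1  2
1  2  2  2
k=15  2  1  1  2
2  1  3  2
2  3  1  2
1  2  2  2

2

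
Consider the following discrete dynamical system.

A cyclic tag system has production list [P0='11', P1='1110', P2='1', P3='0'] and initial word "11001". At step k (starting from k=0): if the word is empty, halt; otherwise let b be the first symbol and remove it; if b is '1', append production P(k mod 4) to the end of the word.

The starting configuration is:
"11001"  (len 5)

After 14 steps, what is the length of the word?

18

t=0: "11001"  (len 5)
t=1: "100111"  (len 6)
t=2: "001111110"  (len 9)
t=3: "01111110"  (len 8)
t=4: "1111110"  (len 7)
t=5: "11111011"  (len 8)
t=6: "11110111110"  (len 11)
t=7: "11101111101"  (len 11)
t=8: "11011111010"  (len 11)
t=9: "101111101011"  (len 12)
t=10: "011111010111110"  (len 15)
t=11: "11111010111110"  (len 14)
t=12: "11110101111100"  (len 14)
t=13: "111010111110011"  (len 15)
t=14: "110101111100111110"  (len 18)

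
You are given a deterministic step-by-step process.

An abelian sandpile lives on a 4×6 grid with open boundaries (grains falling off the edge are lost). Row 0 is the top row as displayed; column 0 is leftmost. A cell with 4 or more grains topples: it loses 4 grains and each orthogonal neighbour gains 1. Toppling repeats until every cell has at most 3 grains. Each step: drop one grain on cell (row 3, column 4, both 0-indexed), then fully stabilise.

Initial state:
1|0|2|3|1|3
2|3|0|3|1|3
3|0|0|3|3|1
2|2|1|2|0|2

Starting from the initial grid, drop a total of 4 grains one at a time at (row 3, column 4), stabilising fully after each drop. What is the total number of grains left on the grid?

step 0: 1|0|2|3|1|3
2|3|0|3|1|3
3|0|0|3|3|1
2|2|1|2|0|2
step 1: 1|0|2|3|1|3
2|3|0|3|1|3
3|0|0|3|3|1
2|2|1|2|1|2
step 2: 1|0|2|3|1|3
2|3|0|3|1|3
3|0|0|3|3|1
2|2|1|2|2|2
step 3: 1|0|2|3|1|3
2|3|0|3|1|3
3|0|0|3|3|1
2|2|1|2|3|2
step 4: 1|0|3|0|2|3
2|3|1|1|3|3
3|0|1|2|1|2
2|2|2|0|2|3

42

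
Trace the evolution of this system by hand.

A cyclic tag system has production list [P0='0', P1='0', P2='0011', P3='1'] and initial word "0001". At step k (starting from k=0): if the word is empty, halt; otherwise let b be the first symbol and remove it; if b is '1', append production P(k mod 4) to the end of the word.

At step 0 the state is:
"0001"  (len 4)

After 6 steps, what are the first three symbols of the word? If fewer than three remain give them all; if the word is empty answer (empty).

k=0  "0001"  (len 4)
k=1  "001"  (len 3)
k=2  "01"  (len 2)
k=3  "1"  (len 1)
k=4  "1"  (len 1)
k=5  "0"  (len 1)
k=6  (halted — word empty)

(empty)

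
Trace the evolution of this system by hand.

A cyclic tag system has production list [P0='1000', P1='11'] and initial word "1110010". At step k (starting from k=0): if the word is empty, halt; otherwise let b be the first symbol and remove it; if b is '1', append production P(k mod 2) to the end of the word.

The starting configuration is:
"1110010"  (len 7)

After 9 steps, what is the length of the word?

k=0  "1110010"  (len 7)
k=1  "1100101000"  (len 10)
k=2  "10010100011"  (len 11)
k=3  "00101000111000"  (len 14)
k=4  "0101000111000"  (len 13)
k=5  "101000111000"  (len 12)
k=6  "0100011100011"  (len 13)
k=7  "100011100011"  (len 12)
k=8  "0001110001111"  (len 13)
k=9  "001110001111"  (len 12)

12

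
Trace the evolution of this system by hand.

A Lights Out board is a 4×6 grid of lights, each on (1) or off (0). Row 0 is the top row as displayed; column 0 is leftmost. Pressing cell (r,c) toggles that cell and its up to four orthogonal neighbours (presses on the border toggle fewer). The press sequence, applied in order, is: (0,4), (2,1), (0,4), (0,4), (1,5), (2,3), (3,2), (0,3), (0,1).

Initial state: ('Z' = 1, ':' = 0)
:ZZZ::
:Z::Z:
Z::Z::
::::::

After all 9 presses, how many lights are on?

11

gen 0: :ZZZ::
:Z::Z:
Z::Z::
::::::
gen 1: :ZZ:ZZ
:Z::::
Z::Z::
::::::
gen 2: :ZZ:ZZ
::::::
:ZZZ::
:Z::::
gen 3: :ZZZ::
::::Z:
:ZZZ::
:Z::::
gen 4: :ZZ:ZZ
::::::
:ZZZ::
:Z::::
gen 5: :ZZ:Z:
::::ZZ
:ZZZ:Z
:Z::::
gen 6: :ZZ:Z:
:::ZZZ
:Z::ZZ
:Z:Z::
gen 7: :ZZ:Z:
:::ZZZ
:ZZ:ZZ
::Z:::
gen 8: :Z:Z::
::::ZZ
:ZZ:ZZ
::Z:::
gen 9: Z:ZZ::
:Z::ZZ
:ZZ:ZZ
::Z:::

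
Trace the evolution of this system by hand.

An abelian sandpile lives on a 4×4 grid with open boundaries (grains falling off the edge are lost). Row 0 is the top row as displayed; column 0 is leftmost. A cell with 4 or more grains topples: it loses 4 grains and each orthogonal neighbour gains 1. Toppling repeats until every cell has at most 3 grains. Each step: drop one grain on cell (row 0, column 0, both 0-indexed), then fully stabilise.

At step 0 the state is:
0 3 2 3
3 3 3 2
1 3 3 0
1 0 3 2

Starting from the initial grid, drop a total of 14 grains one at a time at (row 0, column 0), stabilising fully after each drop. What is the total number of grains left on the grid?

step 0: 0 3 2 3
3 3 3 2
1 3 3 0
1 0 3 2
step 1: 1 3 2 3
3 3 3 2
1 3 3 0
1 0 3 2
step 2: 2 3 2 3
3 3 3 2
1 3 3 0
1 0 3 2
step 3: 3 3 2 3
3 3 3 2
1 3 3 0
1 0 3 2
step 4: 2 2 1 1
1 3 3 0
3 1 2 2
1 2 0 3
step 5: 3 2 1 1
1 3 3 0
3 1 2 2
1 2 0 3
step 6: 0 3 1 1
2 3 3 0
3 1 2 2
1 2 0 3
step 7: 1 3 1 1
2 3 3 0
3 1 2 2
1 2 0 3
step 8: 2 3 1 1
2 3 3 0
3 1 2 2
1 2 0 3
step 9: 3 3 1 1
2 3 3 0
3 1 2 2
1 2 0 3
step 10: 2 1 3 1
1 2 0 1
0 3 3 2
2 2 0 3
step 11: 3 1 3 1
1 2 0 1
0 3 3 2
2 2 0 3
step 12: 0 2 3 1
2 2 0 1
0 3 3 2
2 2 0 3
step 13: 1 2 3 1
2 2 0 1
0 3 3 2
2 2 0 3
step 14: 2 2 3 1
2 2 0 1
0 3 3 2
2 2 0 3

28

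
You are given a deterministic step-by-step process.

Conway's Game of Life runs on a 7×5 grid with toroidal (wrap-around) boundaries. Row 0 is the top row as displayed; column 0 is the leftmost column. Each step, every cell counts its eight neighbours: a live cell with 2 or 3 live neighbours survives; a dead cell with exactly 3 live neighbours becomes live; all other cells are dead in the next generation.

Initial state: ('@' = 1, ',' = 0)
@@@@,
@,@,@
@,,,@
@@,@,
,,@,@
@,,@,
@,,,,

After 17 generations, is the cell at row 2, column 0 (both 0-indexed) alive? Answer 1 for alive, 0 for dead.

[0] @@@@,
@,@,@
@,,,@
@@,@,
,,@,@
@,,@,
@,,,,
[1] ,,@@,
,,@,,
,,@,,
,@@@,
,,@,,
@@,@,
@,,@,
[2] ,@@@@
,@@,,
,,,,,
,@,@,
@,,,@
@@,@,
@,,@,
[3] ,,,,@
@@,,,
,@,,,
@,,,@
,,,@,
,@@@,
,,,,,
[4] @,,,,
@@,,,
,@,,@
@,,,@
@@,@,
,,@@,
,,@@,
[5] @,@,@
,@,,@
,@,,@
,,@@,
@@,@,
,,,,,
,@@@@
[6] ,,,,,
,@@,@
,@,,@
,,,@,
,@,@@
,,,,,
,@@,@
[7] ,,,,,
,@@@,
,@,,@
,,,@,
,,@@@
,@,,@
,,,,,
[8] ,,@,,
@@@@,
@@,,@
@,,,,
@,@,@
@,@,@
,,,,,
[9] ,,@@,
,,,@,
,,,@,
,,,@,
,,,,,
@,,,@
,@,@,
[10] ,,,@@
,,,@@
,,@@@
,,,,,
,,,,@
@,,,@
@@,@,
[11] ,,,,,
@,,,,
,,@,@
,,,,@
@,,,@
,@,@,
,@@@,
[12] ,@@,,
,,,,,
@,,@@
,,,,@
@,,@@
,@,@,
,@,@,
[13] ,@@,,
@@@@@
@,,@@
,,,,,
@,@@,
,@,@,
@@,@,
[14] ,,,,,
,,,,,
,,,,,
@@@,,
,@@@@
,,,@,
@,,@@
[15] ,,,,@
,,,,,
,@,,,
@,,,@
,,,,@
,@,,,
,,,@@
[16] ,,,@@
,,,,,
@,,,,
@,,,@
,,,,@
@,,@@
@,,@@
[17] @,,@,
,,,,@
@,,,@
@,,,@
,,,,,
,,,,,
,,@,,

1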